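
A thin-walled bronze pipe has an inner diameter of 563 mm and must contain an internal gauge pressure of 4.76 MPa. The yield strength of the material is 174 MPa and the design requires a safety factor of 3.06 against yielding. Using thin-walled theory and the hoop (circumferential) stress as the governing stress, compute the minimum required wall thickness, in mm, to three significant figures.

t = 23.6 mm

σ_allow = 174/3.06 = 56.86 MPa.
Hoop stress σ_h = pD/(2t), so t = pD/(2σ_allow) = 4.76×563/(2×56.86) = 23.56 mm.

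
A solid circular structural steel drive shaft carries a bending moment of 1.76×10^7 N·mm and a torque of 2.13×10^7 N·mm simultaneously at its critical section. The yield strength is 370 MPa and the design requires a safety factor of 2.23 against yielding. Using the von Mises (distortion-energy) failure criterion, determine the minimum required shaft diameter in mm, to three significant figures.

d = 116 mm

σ_allow = σ_y/n = 370/2.23 = 165.9 MPa.
For a solid shaft σ_b = 32M/(πd³) and τ = 16T/(πd³), so the von Mises stress is σ' = (16/πd³)·√(4M²+3T²).
√(4M²+3T²) = √(4×(1.760×10^7)² + 3×(2.130×10^7)²) = 5.099×10^7 N·mm.
d³ = 16×5.099×10^7/(π×165.9) = 1.565×10^6 mm³.
d = 116.1 mm.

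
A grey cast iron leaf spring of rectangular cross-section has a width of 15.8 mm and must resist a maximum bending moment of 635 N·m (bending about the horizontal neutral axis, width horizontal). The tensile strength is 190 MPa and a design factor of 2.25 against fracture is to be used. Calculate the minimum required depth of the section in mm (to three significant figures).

σ_allow = 190/2.25 = 84.44 MPa.
For a rectangular section σ = 6M/(bh²), so h² = 6M/(b σ_allow) = 6×635000/(15.8×84.44) = 2856 mm².
h = 53.44 mm.

h = 53.4 mm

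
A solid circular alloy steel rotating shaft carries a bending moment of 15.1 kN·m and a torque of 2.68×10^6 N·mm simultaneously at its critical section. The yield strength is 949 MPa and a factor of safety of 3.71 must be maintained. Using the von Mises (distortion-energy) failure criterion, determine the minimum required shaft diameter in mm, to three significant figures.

σ_allow = σ_y/n = 949/3.71 = 255.8 MPa.
For a solid shaft σ_b = 32M/(πd³) and τ = 16T/(πd³), so the von Mises stress is σ' = (16/πd³)·√(4M²+3T²).
√(4M²+3T²) = √(4×(1.510×10^7)² + 3×(2.680×10^6)²) = 3.055×10^7 N·mm.
d³ = 16×3.055×10^7/(π×255.8) = 608400 mm³.
d = 84.73 mm.

d = 84.7 mm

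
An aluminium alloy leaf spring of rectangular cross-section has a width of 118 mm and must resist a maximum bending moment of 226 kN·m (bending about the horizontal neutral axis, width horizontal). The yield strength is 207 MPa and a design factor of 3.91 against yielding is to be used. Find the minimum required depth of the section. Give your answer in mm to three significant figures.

σ_allow = 207/3.91 = 52.94 MPa.
For a rectangular section σ = 6M/(bh²), so h² = 6M/(b σ_allow) = 6×2.2600×10^8/(118×52.94) = 217100 mm².
h = 465.9 mm.

h = 466 mm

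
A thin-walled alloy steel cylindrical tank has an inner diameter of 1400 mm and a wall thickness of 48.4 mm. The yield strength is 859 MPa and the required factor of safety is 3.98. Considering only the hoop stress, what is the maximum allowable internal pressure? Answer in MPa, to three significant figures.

σ_allow = 859/3.98 = 215.8 MPa.
σ_h = pD/(2t) → p_allow = 2σ_allow t/D = 2×215.8×48.4/1400 = 14.92 MPa.

p_allow = 14.9 MPa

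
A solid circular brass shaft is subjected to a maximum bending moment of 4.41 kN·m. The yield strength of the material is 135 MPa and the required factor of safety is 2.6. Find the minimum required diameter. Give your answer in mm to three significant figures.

d = 95.3 mm

σ_allow = 135/2.6 = 51.92 MPa.
For a solid circular section σ = 32M/(πd³), so d³ = 32M/(π σ_allow) = 32×4410000/(π×51.92) = 865100 mm³.
d = 95.29 mm.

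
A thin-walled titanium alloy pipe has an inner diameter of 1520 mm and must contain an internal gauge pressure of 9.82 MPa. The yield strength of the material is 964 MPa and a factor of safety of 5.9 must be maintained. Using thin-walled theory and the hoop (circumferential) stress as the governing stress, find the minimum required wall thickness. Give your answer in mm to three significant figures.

t = 45.7 mm

σ_allow = 964/5.9 = 163.4 MPa.
Hoop stress σ_h = pD/(2t), so t = pD/(2σ_allow) = 9.82×1520/(2×163.4) = 45.68 mm.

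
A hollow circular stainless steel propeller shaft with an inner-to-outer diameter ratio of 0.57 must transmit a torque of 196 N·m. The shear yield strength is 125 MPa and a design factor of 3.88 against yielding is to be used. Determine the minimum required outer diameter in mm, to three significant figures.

τ_allow = 125/3.88 = 32.22 MPa.
For a hollow shaft τ = 16T/[πd_o³(1−k⁴)] with k = 0.57, so 1−k⁴ = 0.8944.
d_o³ = 16T/[π τ_allow (1−k⁴)] = 16×196000/(π×32.22×0.8944) = 34640 mm³.
d_o = 32.60 mm.

d_o = 32.6 mm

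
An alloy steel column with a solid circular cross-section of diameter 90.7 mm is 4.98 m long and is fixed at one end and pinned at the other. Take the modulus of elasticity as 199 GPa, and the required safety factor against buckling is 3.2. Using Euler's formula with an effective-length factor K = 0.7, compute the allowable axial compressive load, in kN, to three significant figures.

I = πd⁴/64 = π×90.7⁴/64 = 3.322×10^6 mm⁴.
Effective length L_e = KL = 0.7×4.98 m = 3486 mm.
Euler critical load P_cr = π²EI/L_e² = π²×199000×3.322×10^6/3486² = 536900 N.
P_allow = P_cr/n = 536900/3.2 = 167800 N.

P_allow = 168 kN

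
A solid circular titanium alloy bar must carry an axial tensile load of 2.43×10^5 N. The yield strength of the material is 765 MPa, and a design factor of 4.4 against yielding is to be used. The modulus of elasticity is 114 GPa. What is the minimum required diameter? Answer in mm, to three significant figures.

Allowable stress σ_allow = 765/4.4 = 173.9 MPa.
Required area A = F/σ_allow = 243000/173.9 = 1398 mm².
A = πd²/4 → d = √(4A/π) = 42.18 mm.

d = 42.2 mm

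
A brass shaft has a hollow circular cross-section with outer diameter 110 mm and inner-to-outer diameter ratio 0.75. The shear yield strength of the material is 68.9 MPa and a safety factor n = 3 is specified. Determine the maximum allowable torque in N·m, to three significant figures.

T_allow = 4100 N·m

τ_allow = 68.9/3 = 22.97 MPa.
For a hollow shaft T_allow = τ_allow·πd_o³(1−k⁴)/16 with 1−k⁴ = 0.6836, so πd_o³(1−k⁴)/16 = 178700 mm³.
T_allow = 22.97×178700 = 4.103×10^6 N·mm = 4103 N·m.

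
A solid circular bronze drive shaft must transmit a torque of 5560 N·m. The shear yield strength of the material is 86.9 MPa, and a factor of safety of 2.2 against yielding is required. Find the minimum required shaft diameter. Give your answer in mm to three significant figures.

Allowable shear stress τ_allow = 86.9/2.2 = 39.50 MPa.
For a solid shaft τ = 16T/(πd³), so d³ = 16T/(π τ_allow) = 16×5560000/(π×39.50) = 716900 mm³.
d = (716900)^(1/3) = 89.50 mm.

d = 89.5 mm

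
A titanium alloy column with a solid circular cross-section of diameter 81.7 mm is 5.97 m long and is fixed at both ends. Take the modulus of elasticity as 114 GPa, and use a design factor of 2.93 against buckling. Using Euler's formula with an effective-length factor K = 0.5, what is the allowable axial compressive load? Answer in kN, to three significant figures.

I = πd⁴/64 = π×81.7⁴/64 = 2.187×10^6 mm⁴.
Effective length L_e = KL = 0.5×5.97 m = 2985 mm.
Euler critical load P_cr = π²EI/L_e² = π²×114000×2.187×10^6/2985² = 276200 N.
P_allow = P_cr/n = 276200/2.93 = 94260 N.

P_allow = 94.3 kN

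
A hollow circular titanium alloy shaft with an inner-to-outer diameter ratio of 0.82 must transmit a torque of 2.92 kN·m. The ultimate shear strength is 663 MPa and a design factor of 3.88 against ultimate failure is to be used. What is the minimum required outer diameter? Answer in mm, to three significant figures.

d_o = 54.2 mm

τ_allow = 663/3.88 = 170.9 MPa.
For a hollow shaft τ = 16T/[πd_o³(1−k⁴)] with k = 0.82, so 1−k⁴ = 0.5479.
d_o³ = 16T/[π τ_allow (1−k⁴)] = 16×2920000/(π×170.9×0.5479) = 158800 mm³.
d_o = 54.16 mm.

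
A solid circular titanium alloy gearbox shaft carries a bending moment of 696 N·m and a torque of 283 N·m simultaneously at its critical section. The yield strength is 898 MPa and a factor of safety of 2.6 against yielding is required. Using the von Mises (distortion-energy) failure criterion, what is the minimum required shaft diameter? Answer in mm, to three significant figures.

σ_allow = σ_y/n = 898/2.6 = 345.4 MPa.
For a solid shaft σ_b = 32M/(πd³) and τ = 16T/(πd³), so the von Mises stress is σ' = (16/πd³)·√(4M²+3T²).
√(4M²+3T²) = √(4×(696000)² + 3×(283000)²) = 1.476×10^6 N·mm.
d³ = 16×1.476×10^6/(π×345.4) = 21760 mm³.
d = 27.92 mm.

d = 27.9 mm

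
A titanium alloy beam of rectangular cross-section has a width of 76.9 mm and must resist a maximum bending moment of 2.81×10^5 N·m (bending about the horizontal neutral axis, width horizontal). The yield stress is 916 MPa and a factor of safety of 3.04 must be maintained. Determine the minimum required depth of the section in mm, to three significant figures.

h = 270 mm

σ_allow = 916/3.04 = 301.3 MPa.
For a rectangular section σ = 6M/(bh²), so h² = 6M/(b σ_allow) = 6×2.8100×10^8/(76.9×301.3) = 72760 mm².
h = 269.7 mm.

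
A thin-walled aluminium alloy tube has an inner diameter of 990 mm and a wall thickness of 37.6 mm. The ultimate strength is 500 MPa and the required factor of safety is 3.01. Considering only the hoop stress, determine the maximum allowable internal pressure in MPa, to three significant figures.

σ_allow = 500/3.01 = 166.1 MPa.
σ_h = pD/(2t) → p_allow = 2σ_allow t/D = 2×166.1×37.6/990 = 12.62 MPa.

p_allow = 12.6 MPa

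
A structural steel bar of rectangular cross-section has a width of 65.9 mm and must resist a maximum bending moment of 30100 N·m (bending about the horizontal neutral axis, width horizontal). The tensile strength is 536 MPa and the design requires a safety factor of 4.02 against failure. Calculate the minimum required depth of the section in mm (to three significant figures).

h = 143 mm

σ_allow = 536/4.02 = 133.3 MPa.
For a rectangular section σ = 6M/(bh²), so h² = 6M/(b σ_allow) = 6×3.0100×10^7/(65.9×133.3) = 20550 mm².
h = 143.4 mm.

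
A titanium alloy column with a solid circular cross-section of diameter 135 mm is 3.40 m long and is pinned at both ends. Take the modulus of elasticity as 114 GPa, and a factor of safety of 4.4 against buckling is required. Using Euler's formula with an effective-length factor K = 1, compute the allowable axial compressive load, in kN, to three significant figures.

P_allow = 361 kN

I = πd⁴/64 = π×135⁴/64 = 1.630×10^7 mm⁴.
Effective length L_e = KL = 1×3.40 m = 3400 mm.
Euler critical load P_cr = π²EI/L_e² = π²×114000×1.630×10^7/3400² = 1.587×10^6 N.
P_allow = P_cr/n = 1.587×10^6/4.4 = 360700 N.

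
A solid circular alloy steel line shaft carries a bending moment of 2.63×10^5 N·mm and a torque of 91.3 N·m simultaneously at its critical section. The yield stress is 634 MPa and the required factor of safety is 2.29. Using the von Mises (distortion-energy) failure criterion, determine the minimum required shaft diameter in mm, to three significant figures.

σ_allow = σ_y/n = 634/2.29 = 276.9 MPa.
For a solid shaft σ_b = 32M/(πd³) and τ = 16T/(πd³), so the von Mises stress is σ' = (16/πd³)·√(4M²+3T²).
√(4M²+3T²) = √(4×(263000)² + 3×(91300)²) = 549300 N·mm.
d³ = 16×549300/(π×276.9) = 10100 mm³.
d = 21.62 mm.

d = 21.6 mm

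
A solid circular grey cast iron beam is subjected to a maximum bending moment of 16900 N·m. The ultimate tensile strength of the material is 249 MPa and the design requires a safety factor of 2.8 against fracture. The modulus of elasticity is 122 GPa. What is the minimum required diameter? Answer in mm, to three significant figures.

d = 125 mm

σ_allow = 249/2.8 = 88.93 MPa.
For a solid circular section σ = 32M/(πd³), so d³ = 32M/(π σ_allow) = 32×1.6900×10^7/(π×88.93) = 1.936×10^6 mm³.
d = 124.6 mm.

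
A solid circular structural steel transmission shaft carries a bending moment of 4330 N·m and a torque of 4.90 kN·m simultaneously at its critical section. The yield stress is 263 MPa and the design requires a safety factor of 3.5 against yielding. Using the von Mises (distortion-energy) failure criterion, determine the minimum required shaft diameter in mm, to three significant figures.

σ_allow = σ_y/n = 263/3.5 = 75.14 MPa.
For a solid shaft σ_b = 32M/(πd³) and τ = 16T/(πd³), so the von Mises stress is σ' = (16/πd³)·√(4M²+3T²).
√(4M²+3T²) = √(4×(4.330×10^6)² + 3×(4.900×10^6)²) = 1.213×10^7 N·mm.
d³ = 16×1.213×10^7/(π×75.14) = 821800 mm³.
d = 93.67 mm.

d = 93.7 mm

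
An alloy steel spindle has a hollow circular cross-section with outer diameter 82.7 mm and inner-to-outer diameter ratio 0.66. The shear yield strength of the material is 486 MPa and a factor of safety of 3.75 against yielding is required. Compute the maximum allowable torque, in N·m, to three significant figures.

T_allow = 11700 N·m

τ_allow = 486/3.75 = 129.6 MPa.
For a hollow shaft T_allow = τ_allow·πd_o³(1−k⁴)/16 with 1−k⁴ = 0.8103, so πd_o³(1−k⁴)/16 = 89980 mm³.
T_allow = 129.6×89980 = 1.166×10^7 N·mm = 11660 N·m.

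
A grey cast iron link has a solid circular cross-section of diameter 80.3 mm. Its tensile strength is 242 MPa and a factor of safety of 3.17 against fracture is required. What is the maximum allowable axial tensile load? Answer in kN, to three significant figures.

F_allow = 387 kN

σ_allow = 242/3.17 = 76.34 MPa.
A = πd²/4 = π×80.3²/4 = 5064 mm².
F_allow = σ_allow × A = 76.34×5064 = 386600 N.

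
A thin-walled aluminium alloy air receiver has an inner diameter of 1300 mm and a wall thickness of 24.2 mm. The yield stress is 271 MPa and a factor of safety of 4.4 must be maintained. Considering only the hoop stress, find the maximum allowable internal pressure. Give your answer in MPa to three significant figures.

σ_allow = 271/4.4 = 61.59 MPa.
σ_h = pD/(2t) → p_allow = 2σ_allow t/D = 2×61.59×24.2/1300 = 2.293 MPa.

p_allow = 2.29 MPa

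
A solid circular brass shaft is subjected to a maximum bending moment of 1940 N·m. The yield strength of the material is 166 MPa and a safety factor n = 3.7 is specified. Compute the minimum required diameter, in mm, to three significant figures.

d = 76.1 mm

σ_allow = 166/3.7 = 44.86 MPa.
For a solid circular section σ = 32M/(πd³), so d³ = 32M/(π σ_allow) = 32×1940000/(π×44.86) = 440400 mm³.
d = 76.08 mm.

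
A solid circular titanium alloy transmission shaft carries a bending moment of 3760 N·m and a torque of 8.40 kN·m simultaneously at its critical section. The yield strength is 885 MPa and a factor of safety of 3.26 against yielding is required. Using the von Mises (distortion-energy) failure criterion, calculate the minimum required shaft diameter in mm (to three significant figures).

d = 67.5 mm

σ_allow = σ_y/n = 885/3.26 = 271.5 MPa.
For a solid shaft σ_b = 32M/(πd³) and τ = 16T/(πd³), so the von Mises stress is σ' = (16/πd³)·√(4M²+3T²).
√(4M²+3T²) = √(4×(3.760×10^6)² + 3×(8.400×10^6)²) = 1.638×10^7 N·mm.
d³ = 16×1.638×10^7/(π×271.5) = 307300 mm³.
d = 67.48 mm.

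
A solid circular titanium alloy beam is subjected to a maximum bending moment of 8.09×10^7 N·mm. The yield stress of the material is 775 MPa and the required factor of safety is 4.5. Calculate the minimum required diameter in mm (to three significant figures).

d = 169 mm

σ_allow = 775/4.5 = 172.2 MPa.
For a solid circular section σ = 32M/(πd³), so d³ = 32M/(π σ_allow) = 32×8.0900×10^7/(π×172.2) = 4.785×10^6 mm³.
d = 168.5 mm.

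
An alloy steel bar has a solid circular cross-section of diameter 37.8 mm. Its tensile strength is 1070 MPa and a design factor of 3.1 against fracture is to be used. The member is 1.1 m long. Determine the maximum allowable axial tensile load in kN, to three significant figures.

F_allow = 387 kN

σ_allow = 1070/3.1 = 345.2 MPa.
A = πd²/4 = π×37.8²/4 = 1122 mm².
F_allow = σ_allow × A = 345.2×1122 = 387300 N.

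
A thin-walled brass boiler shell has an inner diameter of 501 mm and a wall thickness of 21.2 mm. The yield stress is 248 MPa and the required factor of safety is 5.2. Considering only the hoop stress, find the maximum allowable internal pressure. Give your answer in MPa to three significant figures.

σ_allow = 248/5.2 = 47.69 MPa.
σ_h = pD/(2t) → p_allow = 2σ_allow t/D = 2×47.69×21.2/501 = 4.036 MPa.

p_allow = 4.04 MPa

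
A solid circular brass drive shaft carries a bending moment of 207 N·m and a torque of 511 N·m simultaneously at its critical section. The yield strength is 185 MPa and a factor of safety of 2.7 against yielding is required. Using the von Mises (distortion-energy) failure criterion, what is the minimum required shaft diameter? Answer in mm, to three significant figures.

d = 41.7 mm

σ_allow = σ_y/n = 185/2.7 = 68.52 MPa.
For a solid shaft σ_b = 32M/(πd³) and τ = 16T/(πd³), so the von Mises stress is σ' = (16/πd³)·√(4M²+3T²).
√(4M²+3T²) = √(4×(207000)² + 3×(511000)²) = 977100 N·mm.
d³ = 16×977100/(π×68.52) = 72630 mm³.
d = 41.72 mm.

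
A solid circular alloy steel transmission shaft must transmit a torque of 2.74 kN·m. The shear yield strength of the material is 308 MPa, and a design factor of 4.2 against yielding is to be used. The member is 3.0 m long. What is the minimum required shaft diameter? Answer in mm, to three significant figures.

d = 57.5 mm

Allowable shear stress τ_allow = 308/4.2 = 73.33 MPa.
For a solid shaft τ = 16T/(πd³), so d³ = 16T/(π τ_allow) = 16×2740000/(π×73.33) = 190300 mm³.
d = (190300)^(1/3) = 57.52 mm.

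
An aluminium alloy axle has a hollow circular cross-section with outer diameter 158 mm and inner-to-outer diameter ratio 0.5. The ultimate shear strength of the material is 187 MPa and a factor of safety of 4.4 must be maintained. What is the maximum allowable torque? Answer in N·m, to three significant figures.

τ_allow = 187/4.4 = 42.50 MPa.
For a hollow shaft T_allow = τ_allow·πd_o³(1−k⁴)/16 with 1−k⁴ = 0.9375, so πd_o³(1−k⁴)/16 = 726100 mm³.
T_allow = 42.50×726100 = 3.086×10^7 N·mm = 30860 N·m.

T_allow = 30900 N·m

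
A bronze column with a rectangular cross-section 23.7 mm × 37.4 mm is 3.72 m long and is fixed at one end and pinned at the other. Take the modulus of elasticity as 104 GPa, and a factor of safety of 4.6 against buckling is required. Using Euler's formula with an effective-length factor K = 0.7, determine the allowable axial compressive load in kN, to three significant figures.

P_allow = 1.37 kN

Buckling occurs about the weak axis: I_min = h·b³/12 = 37.4×23.7³/12 = 41490 mm⁴ (b = 23.7 mm is the smaller dimension).
Effective length L_e = KL = 0.7×3.72 m = 2604 mm.
Euler critical load P_cr = π²EI/L_e² = π²×104000×41490/2604² = 6280 N.
P_allow = P_cr/n = 6280/4.6 = 1365 N.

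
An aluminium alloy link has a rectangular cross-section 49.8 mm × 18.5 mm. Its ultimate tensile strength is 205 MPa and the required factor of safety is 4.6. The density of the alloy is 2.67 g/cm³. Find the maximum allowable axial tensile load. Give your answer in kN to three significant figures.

σ_allow = 205/4.6 = 44.57 MPa.
A = 49.8×18.5 = 921.3 mm².
F_allow = σ_allow × A = 44.57×921.3 = 41060 N.

F_allow = 41.1 kN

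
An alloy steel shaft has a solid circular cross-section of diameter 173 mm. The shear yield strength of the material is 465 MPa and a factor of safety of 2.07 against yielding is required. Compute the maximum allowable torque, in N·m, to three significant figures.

τ_allow = 465/2.07 = 224.6 MPa.
For a solid shaft T_allow = τ_allow·πd³/16; πd³/16 = π×173³/16 = 1.017×10^6 mm³.
T_allow = 224.6×1.017×10^6 = 2.284×10^8 N·mm = 228400 N·m.

T_allow = 2.28×10^5 N·m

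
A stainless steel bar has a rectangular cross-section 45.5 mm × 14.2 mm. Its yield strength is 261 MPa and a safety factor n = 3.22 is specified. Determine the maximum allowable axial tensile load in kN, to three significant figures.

σ_allow = 261/3.22 = 81.06 MPa.
A = 45.5×14.2 = 646.1 mm².
F_allow = σ_allow × A = 81.06×646.1 = 52370 N.

F_allow = 52.4 kN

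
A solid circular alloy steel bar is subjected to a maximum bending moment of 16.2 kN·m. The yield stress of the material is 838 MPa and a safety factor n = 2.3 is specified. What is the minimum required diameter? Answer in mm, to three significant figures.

σ_allow = 838/2.3 = 364.3 MPa.
For a solid circular section σ = 32M/(πd³), so d³ = 32M/(π σ_allow) = 32×1.6200×10^7/(π×364.3) = 452900 mm³.
d = 76.80 mm.

d = 76.8 mm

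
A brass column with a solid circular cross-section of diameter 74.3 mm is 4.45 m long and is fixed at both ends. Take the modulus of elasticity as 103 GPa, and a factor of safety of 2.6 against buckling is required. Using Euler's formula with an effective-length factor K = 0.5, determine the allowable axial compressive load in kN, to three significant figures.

I = πd⁴/64 = π×74.3⁴/64 = 1.496×10^6 mm⁴.
Effective length L_e = KL = 0.5×4.45 m = 2225 mm.
Euler critical load P_cr = π²EI/L_e² = π²×103000×1.496×10^6/2225² = 307200 N.
P_allow = P_cr/n = 307200/2.6 = 118100 N.

P_allow = 118 kN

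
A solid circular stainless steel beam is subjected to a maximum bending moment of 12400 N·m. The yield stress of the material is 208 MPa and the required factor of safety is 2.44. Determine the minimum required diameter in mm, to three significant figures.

σ_allow = 208/2.44 = 85.25 MPa.
For a solid circular section σ = 32M/(πd³), so d³ = 32M/(π σ_allow) = 32×1.2400×10^7/(π×85.25) = 1.482×10^6 mm³.
d = 114.0 mm.

d = 114 mm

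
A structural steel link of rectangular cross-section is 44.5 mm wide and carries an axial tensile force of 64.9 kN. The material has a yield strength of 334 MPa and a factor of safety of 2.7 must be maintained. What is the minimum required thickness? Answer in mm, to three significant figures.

σ_allow = 334/2.7 = 123.7 MPa.
Required area A = F/σ_allow = 64900/123.7 = 524.6 mm².
t = A/w = 524.6/44.5 = 11.79 mm.

t = 11.8 mm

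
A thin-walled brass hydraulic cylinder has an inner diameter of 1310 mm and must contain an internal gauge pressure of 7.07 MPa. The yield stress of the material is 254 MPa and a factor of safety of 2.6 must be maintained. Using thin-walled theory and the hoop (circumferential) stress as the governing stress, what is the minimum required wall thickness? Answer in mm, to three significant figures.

σ_allow = 254/2.6 = 97.69 MPa.
Hoop stress σ_h = pD/(2t), so t = pD/(2σ_allow) = 7.07×1310/(2×97.69) = 47.40 mm.

t = 47.4 mm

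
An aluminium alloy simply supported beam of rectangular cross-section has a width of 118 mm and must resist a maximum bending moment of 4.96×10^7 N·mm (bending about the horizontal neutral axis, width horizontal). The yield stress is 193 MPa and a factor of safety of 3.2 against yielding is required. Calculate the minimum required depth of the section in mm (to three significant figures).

σ_allow = 193/3.2 = 60.31 MPa.
For a rectangular section σ = 6M/(bh²), so h² = 6M/(b σ_allow) = 6×4.9600×10^7/(118×60.31) = 41820 mm².
h = 204.5 mm.

h = 204 mm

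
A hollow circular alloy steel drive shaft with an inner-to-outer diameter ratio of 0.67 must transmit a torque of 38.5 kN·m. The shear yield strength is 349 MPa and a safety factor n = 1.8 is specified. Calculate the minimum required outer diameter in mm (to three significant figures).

τ_allow = 349/1.8 = 193.9 MPa.
For a hollow shaft τ = 16T/[πd_o³(1−k⁴)] with k = 0.67, so 1−k⁴ = 0.7985.
d_o³ = 16T/[π τ_allow (1−k⁴)] = 16×3.8500×10^7/(π×193.9×0.7985) = 1.267×10^6 mm³.
d_o = 108.2 mm.

d_o = 108 mm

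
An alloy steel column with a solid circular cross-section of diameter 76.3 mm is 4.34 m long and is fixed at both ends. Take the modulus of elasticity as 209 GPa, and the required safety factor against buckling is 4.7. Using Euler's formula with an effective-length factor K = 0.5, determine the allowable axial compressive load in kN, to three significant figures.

I = πd⁴/64 = π×76.3⁴/64 = 1.664×10^6 mm⁴.
Effective length L_e = KL = 0.5×4.34 m = 2170 mm.
Euler critical load P_cr = π²EI/L_e² = π²×209000×1.664×10^6/2170² = 728800 N.
P_allow = P_cr/n = 728800/4.7 = 155100 N.

P_allow = 155 kN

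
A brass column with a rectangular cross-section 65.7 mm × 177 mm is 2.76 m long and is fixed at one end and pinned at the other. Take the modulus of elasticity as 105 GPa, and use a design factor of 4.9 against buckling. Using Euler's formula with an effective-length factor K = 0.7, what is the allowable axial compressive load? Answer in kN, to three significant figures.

P_allow = 237 kN

Buckling occurs about the weak axis: I_min = h·b³/12 = 177×65.7³/12 = 4.183×10^6 mm⁴ (b = 65.7 mm is the smaller dimension).
Effective length L_e = KL = 0.7×2.76 m = 1932 mm.
Euler critical load P_cr = π²EI/L_e² = π²×105000×4.183×10^6/1932² = 1.161×10^6 N.
P_allow = P_cr/n = 1.161×10^6/4.9 = 237000 N.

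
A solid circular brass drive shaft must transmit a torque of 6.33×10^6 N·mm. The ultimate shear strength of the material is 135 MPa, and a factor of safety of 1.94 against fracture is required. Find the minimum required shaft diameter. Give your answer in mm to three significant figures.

Allowable shear stress τ_allow = 135/1.94 = 69.59 MPa.
For a solid shaft τ = 16T/(πd³), so d³ = 16T/(π τ_allow) = 16×6330000/(π×69.59) = 463300 mm³.
d = (463300)^(1/3) = 77.38 mm.

d = 77.4 mm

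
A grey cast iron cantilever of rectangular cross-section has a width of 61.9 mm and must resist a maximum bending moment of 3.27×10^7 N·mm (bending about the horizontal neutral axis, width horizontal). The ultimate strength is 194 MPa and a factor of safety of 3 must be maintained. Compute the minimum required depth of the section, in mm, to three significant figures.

σ_allow = 194/3 = 64.67 MPa.
For a rectangular section σ = 6M/(bh²), so h² = 6M/(b σ_allow) = 6×3.2700×10^7/(61.9×64.67) = 49010 mm².
h = 221.4 mm.

h = 221 mm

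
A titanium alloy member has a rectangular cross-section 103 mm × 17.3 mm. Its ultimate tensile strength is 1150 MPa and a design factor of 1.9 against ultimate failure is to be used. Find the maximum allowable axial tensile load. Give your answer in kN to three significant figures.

F_allow = 1080 kN

σ_allow = 1150/1.9 = 605.3 MPa.
A = 103×17.3 = 1782 mm².
F_allow = σ_allow × A = 605.3×1782 = 1.079×10^6 N.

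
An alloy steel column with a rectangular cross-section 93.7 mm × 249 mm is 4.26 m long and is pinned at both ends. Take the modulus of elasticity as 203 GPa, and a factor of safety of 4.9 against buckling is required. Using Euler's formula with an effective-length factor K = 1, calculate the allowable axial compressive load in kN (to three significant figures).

P_allow = 385 kN

Buckling occurs about the weak axis: I_min = h·b³/12 = 249×93.7³/12 = 1.707×10^7 mm⁴ (b = 93.7 mm is the smaller dimension).
Effective length L_e = KL = 1×4.26 m = 4260 mm.
Euler critical load P_cr = π²EI/L_e² = π²×203000×1.707×10^7/4260² = 1.885×10^6 N.
P_allow = P_cr/n = 1.885×10^6/4.9 = 384600 N.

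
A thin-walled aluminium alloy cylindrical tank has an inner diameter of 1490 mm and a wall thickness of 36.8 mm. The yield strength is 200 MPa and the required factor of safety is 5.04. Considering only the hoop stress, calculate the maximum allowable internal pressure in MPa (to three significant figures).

σ_allow = 200/5.04 = 39.68 MPa.
σ_h = pD/(2t) → p_allow = 2σ_allow t/D = 2×39.68×36.8/1490 = 1.960 MPa.

p_allow = 1.96 MPa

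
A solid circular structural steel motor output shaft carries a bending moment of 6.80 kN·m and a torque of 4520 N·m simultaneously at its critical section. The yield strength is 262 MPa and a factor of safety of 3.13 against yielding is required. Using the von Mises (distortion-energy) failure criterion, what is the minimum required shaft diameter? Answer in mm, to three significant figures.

d = 98.5 mm

σ_allow = σ_y/n = 262/3.13 = 83.71 MPa.
For a solid shaft σ_b = 32M/(πd³) and τ = 16T/(πd³), so the von Mises stress is σ' = (16/πd³)·√(4M²+3T²).
√(4M²+3T²) = √(4×(6.800×10^6)² + 3×(4.520×10^6)²) = 1.569×10^7 N·mm.
d³ = 16×1.569×10^7/(π×83.71) = 954800 mm³.
d = 98.47 mm.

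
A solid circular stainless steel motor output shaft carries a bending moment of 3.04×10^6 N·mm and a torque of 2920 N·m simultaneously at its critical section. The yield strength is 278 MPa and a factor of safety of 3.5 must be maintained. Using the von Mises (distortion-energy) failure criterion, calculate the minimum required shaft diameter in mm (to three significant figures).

d = 79.7 mm

σ_allow = σ_y/n = 278/3.5 = 79.43 MPa.
For a solid shaft σ_b = 32M/(πd³) and τ = 16T/(πd³), so the von Mises stress is σ' = (16/πd³)·√(4M²+3T²).
√(4M²+3T²) = √(4×(3.040×10^6)² + 3×(2.920×10^6)²) = 7.909×10^6 N·mm.
d³ = 16×7.909×10^6/(π×79.43) = 507100 mm³.
d = 79.74 mm.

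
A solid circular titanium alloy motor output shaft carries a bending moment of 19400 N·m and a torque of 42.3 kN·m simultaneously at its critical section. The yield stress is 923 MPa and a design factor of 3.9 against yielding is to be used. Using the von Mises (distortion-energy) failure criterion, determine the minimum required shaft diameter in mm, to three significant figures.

σ_allow = σ_y/n = 923/3.9 = 236.7 MPa.
For a solid shaft σ_b = 32M/(πd³) and τ = 16T/(πd³), so the von Mises stress is σ' = (16/πd³)·√(4M²+3T²).
√(4M²+3T²) = √(4×(1.940×10^7)² + 3×(4.230×10^7)²) = 8.291×10^7 N·mm.
d³ = 16×8.291×10^7/(π×236.7) = 1.784×10^6 mm³.
d = 121.3 mm.

d = 121 mm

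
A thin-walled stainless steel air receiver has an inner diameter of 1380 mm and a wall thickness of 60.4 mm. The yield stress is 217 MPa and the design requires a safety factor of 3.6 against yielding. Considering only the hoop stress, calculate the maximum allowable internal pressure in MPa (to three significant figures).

σ_allow = 217/3.6 = 60.28 MPa.
σ_h = pD/(2t) → p_allow = 2σ_allow t/D = 2×60.28×60.4/1380 = 5.276 MPa.

p_allow = 5.28 MPa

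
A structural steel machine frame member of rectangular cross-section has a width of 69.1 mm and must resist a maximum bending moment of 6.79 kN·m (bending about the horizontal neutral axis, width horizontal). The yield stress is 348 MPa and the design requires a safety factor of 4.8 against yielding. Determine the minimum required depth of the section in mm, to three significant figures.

σ_allow = 348/4.8 = 72.50 MPa.
For a rectangular section σ = 6M/(bh²), so h² = 6M/(b σ_allow) = 6×6790000/(69.1×72.50) = 8132 mm².
h = 90.18 mm.

h = 90.2 mm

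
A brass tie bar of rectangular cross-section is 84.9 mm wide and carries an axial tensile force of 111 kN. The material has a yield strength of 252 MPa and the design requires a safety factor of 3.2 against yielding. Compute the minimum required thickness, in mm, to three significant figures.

σ_allow = 252/3.2 = 78.75 MPa.
Required area A = F/σ_allow = 111000/78.75 = 1410 mm².
t = A/w = 1410/84.9 = 16.60 mm.

t = 16.6 mm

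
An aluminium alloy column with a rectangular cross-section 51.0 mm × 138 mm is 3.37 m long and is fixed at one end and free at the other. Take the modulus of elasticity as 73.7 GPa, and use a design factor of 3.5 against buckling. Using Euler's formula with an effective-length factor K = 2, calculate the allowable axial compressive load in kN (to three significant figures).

P_allow = 6.98 kN

Buckling occurs about the weak axis: I_min = h·b³/12 = 138×51.0³/12 = 1.525×10^6 mm⁴ (b = 51.0 mm is the smaller dimension).
Effective length L_e = KL = 2×3.37 m = 6740 mm.
Euler critical load P_cr = π²EI/L_e² = π²×73700×1.525×10^6/6740² = 24430 N.
P_allow = P_cr/n = 24430/3.5 = 6979 N.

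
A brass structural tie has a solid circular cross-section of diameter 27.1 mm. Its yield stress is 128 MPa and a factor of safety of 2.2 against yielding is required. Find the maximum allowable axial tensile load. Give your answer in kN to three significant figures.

σ_allow = 128/2.2 = 58.18 MPa.
A = πd²/4 = π×27.1²/4 = 576.8 mm².
F_allow = σ_allow × A = 58.18×576.8 = 33560 N.

F_allow = 33.6 kN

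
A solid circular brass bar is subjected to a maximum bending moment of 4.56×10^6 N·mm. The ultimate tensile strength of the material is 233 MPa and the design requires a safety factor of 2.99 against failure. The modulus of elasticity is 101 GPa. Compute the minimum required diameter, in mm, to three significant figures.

d = 84.2 mm

σ_allow = 233/2.99 = 77.93 MPa.
For a solid circular section σ = 32M/(πd³), so d³ = 32M/(π σ_allow) = 32×4560000/(π×77.93) = 596000 mm³.
d = 84.16 mm.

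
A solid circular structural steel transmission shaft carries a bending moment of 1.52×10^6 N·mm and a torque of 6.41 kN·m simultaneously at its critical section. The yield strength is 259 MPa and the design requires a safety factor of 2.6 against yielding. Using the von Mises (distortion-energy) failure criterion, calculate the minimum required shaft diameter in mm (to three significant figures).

σ_allow = σ_y/n = 259/2.6 = 99.62 MPa.
For a solid shaft σ_b = 32M/(πd³) and τ = 16T/(πd³), so the von Mises stress is σ' = (16/πd³)·√(4M²+3T²).
√(4M²+3T²) = √(4×(1.520×10^6)² + 3×(6.410×10^6)²) = 1.151×10^7 N·mm.
d³ = 16×1.151×10^7/(π×99.62) = 588500 mm³.
d = 83.80 mm.

d = 83.8 mm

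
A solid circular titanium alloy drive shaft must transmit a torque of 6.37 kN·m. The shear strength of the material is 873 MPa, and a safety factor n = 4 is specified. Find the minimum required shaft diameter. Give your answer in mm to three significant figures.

Allowable shear stress τ_allow = 873/4 = 218.2 MPa.
For a solid shaft τ = 16T/(πd³), so d³ = 16T/(π τ_allow) = 16×6370000/(π×218.2) = 148600 mm³.
d = (148600)^(1/3) = 52.97 mm.

d = 53.0 mm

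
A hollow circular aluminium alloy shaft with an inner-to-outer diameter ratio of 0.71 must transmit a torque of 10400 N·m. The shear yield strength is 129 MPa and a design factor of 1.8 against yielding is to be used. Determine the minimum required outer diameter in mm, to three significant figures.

τ_allow = 129/1.8 = 71.67 MPa.
For a hollow shaft τ = 16T/[πd_o³(1−k⁴)] with k = 0.71, so 1−k⁴ = 0.7459.
d_o³ = 16T/[π τ_allow (1−k⁴)] = 16×1.0400×10^7/(π×71.67×0.7459) = 990900 mm³.
d_o = 99.69 mm.

d_o = 99.7 mm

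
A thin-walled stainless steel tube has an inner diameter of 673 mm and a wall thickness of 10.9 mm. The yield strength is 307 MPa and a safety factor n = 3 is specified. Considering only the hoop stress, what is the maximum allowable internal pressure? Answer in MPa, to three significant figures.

p_allow = 3.31 MPa

σ_allow = 307/3 = 102.3 MPa.
σ_h = pD/(2t) → p_allow = 2σ_allow t/D = 2×102.3×10.9/673 = 3.315 MPa.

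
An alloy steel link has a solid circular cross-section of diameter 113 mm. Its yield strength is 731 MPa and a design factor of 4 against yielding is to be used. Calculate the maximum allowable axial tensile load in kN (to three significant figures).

σ_allow = 731/4 = 182.8 MPa.
A = πd²/4 = π×113²/4 = 10030 mm².
F_allow = σ_allow × A = 182.8×10030 = 1.833×10^6 N.

F_allow = 1830 kN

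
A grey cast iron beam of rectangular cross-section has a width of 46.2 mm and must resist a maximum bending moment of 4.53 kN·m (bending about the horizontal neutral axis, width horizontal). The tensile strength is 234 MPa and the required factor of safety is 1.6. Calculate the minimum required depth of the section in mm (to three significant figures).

h = 63.4 mm

σ_allow = 234/1.6 = 146.2 MPa.
For a rectangular section σ = 6M/(bh²), so h² = 6M/(b σ_allow) = 6×4530000/(46.2×146.2) = 4023 mm².
h = 63.42 mm.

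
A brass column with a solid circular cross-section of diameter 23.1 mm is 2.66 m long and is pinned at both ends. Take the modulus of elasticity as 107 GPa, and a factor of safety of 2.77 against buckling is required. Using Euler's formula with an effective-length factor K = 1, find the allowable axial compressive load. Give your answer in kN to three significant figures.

I = πd⁴/64 = π×23.1⁴/64 = 13980 mm⁴.
Effective length L_e = KL = 1×2.66 m = 2660 mm.
Euler critical load P_cr = π²EI/L_e² = π²×107000×13980/2660² = 2086 N.
P_allow = P_cr/n = 2086/2.77 = 753.1 N.

P_allow = 0.753 kN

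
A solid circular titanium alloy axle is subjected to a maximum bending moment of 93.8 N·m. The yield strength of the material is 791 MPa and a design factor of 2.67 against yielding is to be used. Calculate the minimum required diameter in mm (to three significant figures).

d = 14.8 mm

σ_allow = 791/2.67 = 296.3 MPa.
For a solid circular section σ = 32M/(πd³), so d³ = 32M/(π σ_allow) = 32×93800/(π×296.3) = 3225 mm³.
d = 14.77 mm.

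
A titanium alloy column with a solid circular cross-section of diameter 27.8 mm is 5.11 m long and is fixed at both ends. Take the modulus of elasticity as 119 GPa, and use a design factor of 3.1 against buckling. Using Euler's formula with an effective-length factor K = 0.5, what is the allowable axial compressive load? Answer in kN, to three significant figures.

P_allow = 1.70 kN

I = πd⁴/64 = π×27.8⁴/64 = 29320 mm⁴.
Effective length L_e = KL = 0.5×5.11 m = 2555 mm.
Euler critical load P_cr = π²EI/L_e² = π²×119000×29320/2555² = 5275 N.
P_allow = P_cr/n = 5275/3.1 = 1702 N.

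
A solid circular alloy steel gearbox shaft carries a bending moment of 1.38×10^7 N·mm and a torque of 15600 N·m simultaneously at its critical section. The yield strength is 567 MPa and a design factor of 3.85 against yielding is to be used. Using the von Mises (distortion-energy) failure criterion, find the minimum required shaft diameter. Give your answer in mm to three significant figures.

d = 110 mm

σ_allow = σ_y/n = 567/3.85 = 147.3 MPa.
For a solid shaft σ_b = 32M/(πd³) and τ = 16T/(πd³), so the von Mises stress is σ' = (16/πd³)·√(4M²+3T²).
√(4M²+3T²) = √(4×(1.380×10^7)² + 3×(1.560×10^7)²) = 3.862×10^7 N·mm.
d³ = 16×3.862×10^7/(π×147.3) = 1.336×10^6 mm³.
d = 110.1 mm.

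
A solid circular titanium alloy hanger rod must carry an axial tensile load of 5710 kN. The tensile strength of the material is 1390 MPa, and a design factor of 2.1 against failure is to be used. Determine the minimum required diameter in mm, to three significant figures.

Allowable stress σ_allow = 1390/2.1 = 661.9 MPa.
Required area A = F/σ_allow = 5710000/661.9 = 8627 mm².
A = πd²/4 → d = √(4A/π) = 104.8 mm.

d = 105 mm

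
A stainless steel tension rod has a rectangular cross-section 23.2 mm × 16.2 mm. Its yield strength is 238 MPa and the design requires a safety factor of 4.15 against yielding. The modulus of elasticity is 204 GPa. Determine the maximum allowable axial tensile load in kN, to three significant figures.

σ_allow = 238/4.15 = 57.35 MPa.
A = 23.2×16.2 = 375.8 mm².
F_allow = σ_allow × A = 57.35×375.8 = 21550 N.

F_allow = 21.6 kN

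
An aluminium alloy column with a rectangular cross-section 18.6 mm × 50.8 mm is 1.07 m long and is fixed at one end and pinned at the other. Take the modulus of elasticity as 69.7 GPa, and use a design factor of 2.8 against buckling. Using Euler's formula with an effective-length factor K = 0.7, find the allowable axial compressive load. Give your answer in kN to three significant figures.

P_allow = 11.9 kN

Buckling occurs about the weak axis: I_min = h·b³/12 = 50.8×18.6³/12 = 27240 mm⁴ (b = 18.6 mm is the smaller dimension).
Effective length L_e = KL = 0.7×1.07 m = 749.0 mm.
Euler critical load P_cr = π²EI/L_e² = π²×69700×27240/749.0² = 33400 N.
P_allow = P_cr/n = 33400/2.8 = 11930 N.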